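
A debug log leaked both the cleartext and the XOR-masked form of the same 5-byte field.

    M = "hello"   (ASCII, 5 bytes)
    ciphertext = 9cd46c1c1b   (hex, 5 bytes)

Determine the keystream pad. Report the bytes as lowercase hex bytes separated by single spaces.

f4 b1 00 70 74

Since ciphertext = M ⊕ pad, XORing both sides with M gives pad = M ⊕ ciphertext.
byte 0: 68 xor 9c = f4
byte 1: 65 xor d4 = b1
byte 2: 6c xor 6c = 00
byte 3: 6c xor 1c = 70
byte 4: 6f xor 1b = 74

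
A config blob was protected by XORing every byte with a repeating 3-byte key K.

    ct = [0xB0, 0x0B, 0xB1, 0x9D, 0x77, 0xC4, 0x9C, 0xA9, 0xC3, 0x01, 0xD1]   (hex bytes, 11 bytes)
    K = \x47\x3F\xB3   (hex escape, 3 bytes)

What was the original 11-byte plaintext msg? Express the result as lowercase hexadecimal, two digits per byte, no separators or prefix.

The 3-byte key repeats, so the effective keystream is 47 3f b3 47 3f b3 47 3f b3 47 3f.
byte 0: b0 xor 47 = f7
byte 1: 0b xor 3f = 34
byte 2: b1 xor b3 = 02
byte 3: 9d xor 47 = da
byte 4: 77 xor 3f = 48
byte 5: c4 xor b3 = 77
byte 6: 9c xor 47 = db
byte 7: a9 xor 3f = 96
byte 8: c3 xor b3 = 70
byte 9: 01 xor 47 = 46
byte 10: d1 xor 3f = ee

f73402da4877db967046ee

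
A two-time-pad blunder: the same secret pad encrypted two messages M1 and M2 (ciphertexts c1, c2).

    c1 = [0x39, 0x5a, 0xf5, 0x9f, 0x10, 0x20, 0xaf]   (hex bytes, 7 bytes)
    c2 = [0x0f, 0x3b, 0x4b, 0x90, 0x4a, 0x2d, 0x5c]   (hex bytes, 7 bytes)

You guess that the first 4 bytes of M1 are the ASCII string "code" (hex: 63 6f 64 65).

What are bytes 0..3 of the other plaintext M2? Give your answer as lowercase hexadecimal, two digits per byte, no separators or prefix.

First, c1 ⊕ c2 = (M1 ⊕ K) ⊕ (M2 ⊕ K) = M1 ⊕ M2, so the key drops out. Then M2 = (M1 ⊕ M2) ⊕ M1 over the first 4 bytes.
byte 0: (39 ^ 0f) ^ 63 = 36 ^ 63 = 55
byte 1: (5a ^ 3b) ^ 6f = 61 ^ 6f = 0e
byte 2: (f5 ^ 4b) ^ 64 = be ^ 64 = da
byte 3: (9f ^ 90) ^ 65 = 0f ^ 65 = 6a

550eda6a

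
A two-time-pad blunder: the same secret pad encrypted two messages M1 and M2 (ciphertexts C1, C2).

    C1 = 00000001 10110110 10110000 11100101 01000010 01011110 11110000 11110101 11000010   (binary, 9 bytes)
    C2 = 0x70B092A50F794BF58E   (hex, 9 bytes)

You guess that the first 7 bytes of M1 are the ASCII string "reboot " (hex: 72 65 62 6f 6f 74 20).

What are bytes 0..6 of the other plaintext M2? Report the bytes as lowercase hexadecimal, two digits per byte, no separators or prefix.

0363402f22539b

First, C1 ⊕ C2 = (M1 ⊕ K) ⊕ (M2 ⊕ K) = M1 ⊕ M2, so the key drops out. Then M2 = (M1 ⊕ M2) ⊕ M1 over the first 7 bytes.
byte 0: (01 XOR 70) XOR 72 = 71 XOR 72 = 03
byte 1: (b6 XOR b0) XOR 65 = 06 XOR 65 = 63
byte 2: (b0 XOR 92) XOR 62 = 22 XOR 62 = 40
byte 3: (e5 XOR a5) XOR 6f = 40 XOR 6f = 2f
byte 4: (42 XOR 0f) XOR 6f = 4d XOR 6f = 22
byte 5: (5e XOR 79) XOR 74 = 27 XOR 74 = 53
byte 6: (f0 XOR 4b) XOR 20 = bb XOR 20 = 9b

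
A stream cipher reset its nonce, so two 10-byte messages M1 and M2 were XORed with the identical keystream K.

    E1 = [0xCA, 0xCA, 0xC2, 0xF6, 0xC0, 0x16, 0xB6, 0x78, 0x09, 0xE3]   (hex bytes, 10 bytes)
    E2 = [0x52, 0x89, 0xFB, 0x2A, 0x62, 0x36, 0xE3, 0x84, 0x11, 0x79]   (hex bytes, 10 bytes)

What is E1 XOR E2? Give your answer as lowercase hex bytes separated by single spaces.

98 43 39 dc a2 20 55 fc 18 9a

E1 ⊕ E2 = (M1 ⊕ K) ⊕ (M2 ⊕ K) = M1 ⊕ M2 — the shared key cancels under XOR.
ca ⊕ 52 = 98
ca ⊕ 89 = 43
c2 ⊕ fb = 39
f6 ⊕ 2a = dc
c0 ⊕ 62 = a2
16 ⊕ 36 = 20
b6 ⊕ e3 = 55
78 ⊕ 84 = fc
09 ⊕ 11 = 18
e3 ⊕ 79 = 9a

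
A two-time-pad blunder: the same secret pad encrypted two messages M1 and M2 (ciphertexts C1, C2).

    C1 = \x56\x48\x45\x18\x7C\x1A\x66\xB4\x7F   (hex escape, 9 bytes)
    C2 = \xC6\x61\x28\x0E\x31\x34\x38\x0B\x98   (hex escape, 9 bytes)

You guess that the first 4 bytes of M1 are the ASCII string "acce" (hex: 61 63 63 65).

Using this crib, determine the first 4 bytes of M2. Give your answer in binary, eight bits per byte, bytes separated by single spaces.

11110001 01001010 00001110 01110011

First, C1 ⊕ C2 = (M1 ⊕ K) ⊕ (M2 ⊕ K) = M1 ⊕ M2, so the key drops out. Then M2 = (M1 ⊕ M2) ⊕ M1 over the first 4 bytes.
byte 0: (56 ^ c6) ^ 61 = 90 ^ 61 = f1
byte 1: (48 ^ 61) ^ 63 = 29 ^ 63 = 4a
byte 2: (45 ^ 28) ^ 63 = 6d ^ 63 = 0e
byte 3: (18 ^ 0e) ^ 65 = 16 ^ 65 = 73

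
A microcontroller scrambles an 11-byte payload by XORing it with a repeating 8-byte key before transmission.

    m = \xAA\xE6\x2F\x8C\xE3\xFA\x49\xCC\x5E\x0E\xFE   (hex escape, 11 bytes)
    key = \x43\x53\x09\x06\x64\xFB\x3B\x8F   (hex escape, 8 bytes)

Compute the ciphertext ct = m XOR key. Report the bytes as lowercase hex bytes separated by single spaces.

The 8-byte key repeats, so the effective keystream is 43 53 09 06 64 fb 3b 8f 43 53 09.
byte 0: aa ⊕ 43 = e9
byte 1: e6 ⊕ 53 = b5
byte 2: 2f ⊕ 09 = 26
byte 3: 8c ⊕ 06 = 8a
byte 4: e3 ⊕ 64 = 87
byte 5: fa ⊕ fb = 01
byte 6: 49 ⊕ 3b = 72
byte 7: cc ⊕ 8f = 43
byte 8: 5e ⊕ 43 = 1d
byte 9: 0e ⊕ 53 = 5d
byte 10: fe ⊕ 09 = f7

e9 b5 26 8a 87 01 72 43 1d 5d f7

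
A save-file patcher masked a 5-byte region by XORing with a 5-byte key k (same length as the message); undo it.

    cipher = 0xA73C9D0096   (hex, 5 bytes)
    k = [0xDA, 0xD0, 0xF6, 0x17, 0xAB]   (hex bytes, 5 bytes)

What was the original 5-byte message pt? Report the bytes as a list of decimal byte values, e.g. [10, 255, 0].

a7 XOR da = 7d
3c XOR d0 = ec
9d XOR f6 = 6b
00 XOR 17 = 17
96 XOR ab = 3d

[125, 236, 107, 23, 61]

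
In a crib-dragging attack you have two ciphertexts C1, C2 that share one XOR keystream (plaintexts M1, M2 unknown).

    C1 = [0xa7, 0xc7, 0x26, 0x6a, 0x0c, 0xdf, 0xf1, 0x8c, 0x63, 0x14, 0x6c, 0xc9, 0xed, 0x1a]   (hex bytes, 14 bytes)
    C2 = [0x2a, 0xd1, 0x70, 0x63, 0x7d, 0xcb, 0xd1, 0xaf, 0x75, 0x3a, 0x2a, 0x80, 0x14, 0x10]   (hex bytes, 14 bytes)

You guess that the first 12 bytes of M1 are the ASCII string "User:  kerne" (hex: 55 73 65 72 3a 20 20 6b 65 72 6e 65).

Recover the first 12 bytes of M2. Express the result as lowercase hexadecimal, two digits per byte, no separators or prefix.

d865337b4b340048735c282c

First, C1 ⊕ C2 = (M1 ⊕ K) ⊕ (M2 ⊕ K) = M1 ⊕ M2, so the key drops out. Then M2 = (M1 ⊕ M2) ⊕ M1 over the first 12 bytes.
byte 0: (a7 xor 2a) xor 55 = 8d xor 55 = d8
byte 1: (c7 xor d1) xor 73 = 16 xor 73 = 65
byte 2: (26 xor 70) xor 65 = 56 xor 65 = 33
byte 3: (6a xor 63) xor 72 = 09 xor 72 = 7b
byte 4: (0c xor 7d) xor 3a = 71 xor 3a = 4b
byte 5: (df xor cb) xor 20 = 14 xor 20 = 34
byte 6: (f1 xor d1) xor 20 = 20 xor 20 = 00
byte 7: (8c xor af) xor 6b = 23 xor 6b = 48
byte 8: (63 xor 75) xor 65 = 16 xor 65 = 73
byte 9: (14 xor 3a) xor 72 = 2e xor 72 = 5c
byte 10: (6c xor 2a) xor 6e = 46 xor 6e = 28
byte 11: (c9 xor 80) xor 65 = 49 xor 65 = 2c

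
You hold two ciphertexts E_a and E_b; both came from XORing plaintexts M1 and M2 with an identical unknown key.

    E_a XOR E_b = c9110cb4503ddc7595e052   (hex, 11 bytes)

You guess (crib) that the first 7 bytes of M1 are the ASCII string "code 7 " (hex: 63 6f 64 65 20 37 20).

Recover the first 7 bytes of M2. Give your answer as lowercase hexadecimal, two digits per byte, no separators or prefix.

aa7e68d1700afc

Since E_a ⊕ E_b = M1 ⊕ M2, XORing with the guessed M1 bytes yields the corresponding M2 bytes: M2 = (E_a ⊕ E_b) ⊕ M1.
11001001 ⊕ 01100011 = 10101010
00010001 ⊕ 01101111 = 01111110
00001100 ⊕ 01100100 = 01101000
10110100 ⊕ 01100101 = 11010001
01010000 ⊕ 00100000 = 01110000
00111101 ⊕ 00110111 = 00001010
11011100 ⊕ 00100000 = 11111100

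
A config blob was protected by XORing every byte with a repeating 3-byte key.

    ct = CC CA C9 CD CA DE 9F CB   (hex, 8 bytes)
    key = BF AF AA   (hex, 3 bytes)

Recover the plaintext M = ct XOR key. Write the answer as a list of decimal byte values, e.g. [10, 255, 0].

[115, 101, 99, 114, 101, 116, 32, 100]

The 3-byte key repeats, so the effective keystream is bf af aa bf af aa bf af.
byte 0: cc ^ bf = 73
byte 1: ca ^ af = 65
byte 2: c9 ^ aa = 63
byte 3: cd ^ bf = 72
byte 4: ca ^ af = 65
byte 5: de ^ aa = 74
byte 6: 9f ^ bf = 20
byte 7: cb ^ af = 64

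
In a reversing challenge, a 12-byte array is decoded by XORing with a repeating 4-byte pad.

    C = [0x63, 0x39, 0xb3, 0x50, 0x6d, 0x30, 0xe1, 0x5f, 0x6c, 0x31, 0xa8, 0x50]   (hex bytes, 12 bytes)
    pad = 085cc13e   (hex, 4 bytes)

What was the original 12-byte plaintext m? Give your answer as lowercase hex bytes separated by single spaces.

The 4-byte key repeats, so the effective keystream is 08 5c c1 3e 08 5c c1 3e 08 5c c1 3e.
byte 0: 01100011 XOR 00001000 = 01101011
byte 1: 00111001 XOR 01011100 = 01100101
byte 2: 10110011 XOR 11000001 = 01110010
byte 3: 01010000 XOR 00111110 = 01101110
byte 4: 01101101 XOR 00001000 = 01100101
byte 5: 00110000 XOR 01011100 = 01101100
byte 6: 11100001 XOR 11000001 = 00100000
byte 7: 01011111 XOR 00111110 = 01100001
byte 8: 01101100 XOR 00001000 = 01100100
byte 9: 00110001 XOR 01011100 = 01101101
byte 10: 10101000 XOR 11000001 = 01101001
byte 11: 01010000 XOR 00111110 = 01101110

6b 65 72 6e 65 6c 20 61 64 6d 69 6e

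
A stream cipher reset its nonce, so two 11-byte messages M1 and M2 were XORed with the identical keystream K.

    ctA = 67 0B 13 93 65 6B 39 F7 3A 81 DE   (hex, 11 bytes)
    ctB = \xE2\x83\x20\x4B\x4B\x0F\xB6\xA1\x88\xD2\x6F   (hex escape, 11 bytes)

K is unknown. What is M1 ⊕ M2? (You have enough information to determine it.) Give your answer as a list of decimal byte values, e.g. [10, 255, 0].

[133, 136, 51, 216, 46, 100, 143, 86, 178, 83, 177]

ctA ⊕ ctB = (M1 ⊕ K) ⊕ (M2 ⊕ K) = M1 ⊕ M2 — the shared key cancels under XOR.
01100111 ^ 11100010 = 10000101
00001011 ^ 10000011 = 10001000
00010011 ^ 00100000 = 00110011
10010011 ^ 01001011 = 11011000
01100101 ^ 01001011 = 00101110
01101011 ^ 00001111 = 01100100
00111001 ^ 10110110 = 10001111
11110111 ^ 10100001 = 01010110
00111010 ^ 10001000 = 10110010
10000001 ^ 11010010 = 01010011
11011110 ^ 01101111 = 10110001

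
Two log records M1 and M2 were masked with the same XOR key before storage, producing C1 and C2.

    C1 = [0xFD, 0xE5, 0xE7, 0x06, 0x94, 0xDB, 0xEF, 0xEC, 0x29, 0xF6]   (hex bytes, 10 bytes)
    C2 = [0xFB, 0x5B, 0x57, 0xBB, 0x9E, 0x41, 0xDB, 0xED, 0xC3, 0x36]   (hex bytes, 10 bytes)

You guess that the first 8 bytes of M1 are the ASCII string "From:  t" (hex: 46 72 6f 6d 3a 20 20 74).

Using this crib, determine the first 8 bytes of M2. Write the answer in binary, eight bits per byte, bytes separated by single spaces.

First, C1 ⊕ C2 = (M1 ⊕ K) ⊕ (M2 ⊕ K) = M1 ⊕ M2, so the key drops out. Then M2 = (M1 ⊕ M2) ⊕ M1 over the first 8 bytes.
byte 0: (fd ^ fb) ^ 46 = 06 ^ 46 = 40
byte 1: (e5 ^ 5b) ^ 72 = be ^ 72 = cc
byte 2: (e7 ^ 57) ^ 6f = b0 ^ 6f = df
byte 3: (06 ^ bb) ^ 6d = bd ^ 6d = d0
byte 4: (94 ^ 9e) ^ 3a = 0a ^ 3a = 30
byte 5: (db ^ 41) ^ 20 = 9a ^ 20 = ba
byte 6: (ef ^ db) ^ 20 = 34 ^ 20 = 14
byte 7: (ec ^ ed) ^ 74 = 01 ^ 74 = 75

01000000 11001100 11011111 11010000 00110000 10111010 00010100 01110101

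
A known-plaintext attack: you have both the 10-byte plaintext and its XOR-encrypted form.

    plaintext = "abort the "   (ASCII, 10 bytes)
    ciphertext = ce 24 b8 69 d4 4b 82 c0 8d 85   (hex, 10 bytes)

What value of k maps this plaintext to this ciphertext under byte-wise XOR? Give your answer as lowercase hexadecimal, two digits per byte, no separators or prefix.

af46d71ba06bf6a8e8a5

Since ciphertext = plaintext ⊕ k, XORing both sides with plaintext gives k = plaintext ⊕ ciphertext.
byte 0: 61 XOR ce = af
byte 1: 62 XOR 24 = 46
byte 2: 6f XOR b8 = d7
byte 3: 72 XOR 69 = 1b
byte 4: 74 XOR d4 = a0
byte 5: 20 XOR 4b = 6b
byte 6: 74 XOR 82 = f6
byte 7: 68 XOR c0 = a8
byte 8: 65 XOR 8d = e8
byte 9: 20 XOR 85 = a5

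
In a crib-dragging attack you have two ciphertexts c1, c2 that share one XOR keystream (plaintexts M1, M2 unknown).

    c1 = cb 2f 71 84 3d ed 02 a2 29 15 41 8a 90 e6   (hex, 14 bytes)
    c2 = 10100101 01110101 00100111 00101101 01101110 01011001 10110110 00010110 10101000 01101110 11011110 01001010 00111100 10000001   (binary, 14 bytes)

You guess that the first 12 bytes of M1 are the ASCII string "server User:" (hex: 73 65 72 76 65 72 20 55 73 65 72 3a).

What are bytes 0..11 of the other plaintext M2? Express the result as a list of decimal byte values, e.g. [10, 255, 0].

First, c1 ⊕ c2 = (M1 ⊕ K) ⊕ (M2 ⊕ K) = M1 ⊕ M2, so the key drops out. Then M2 = (M1 ⊕ M2) ⊕ M1 over the first 12 bytes.
byte 0: (cb ⊕ a5) ⊕ 73 = 6e ⊕ 73 = 1d
byte 1: (2f ⊕ 75) ⊕ 65 = 5a ⊕ 65 = 3f
byte 2: (71 ⊕ 27) ⊕ 72 = 56 ⊕ 72 = 24
byte 3: (84 ⊕ 2d) ⊕ 76 = a9 ⊕ 76 = df
byte 4: (3d ⊕ 6e) ⊕ 65 = 53 ⊕ 65 = 36
byte 5: (ed ⊕ 59) ⊕ 72 = b4 ⊕ 72 = c6
byte 6: (02 ⊕ b6) ⊕ 20 = b4 ⊕ 20 = 94
byte 7: (a2 ⊕ 16) ⊕ 55 = b4 ⊕ 55 = e1
byte 8: (29 ⊕ a8) ⊕ 73 = 81 ⊕ 73 = f2
byte 9: (15 ⊕ 6e) ⊕ 65 = 7b ⊕ 65 = 1e
byte 10: (41 ⊕ de) ⊕ 72 = 9f ⊕ 72 = ed
byte 11: (8a ⊕ 4a) ⊕ 3a = c0 ⊕ 3a = fa

[29, 63, 36, 223, 54, 198, 148, 225, 242, 30, 237, 250]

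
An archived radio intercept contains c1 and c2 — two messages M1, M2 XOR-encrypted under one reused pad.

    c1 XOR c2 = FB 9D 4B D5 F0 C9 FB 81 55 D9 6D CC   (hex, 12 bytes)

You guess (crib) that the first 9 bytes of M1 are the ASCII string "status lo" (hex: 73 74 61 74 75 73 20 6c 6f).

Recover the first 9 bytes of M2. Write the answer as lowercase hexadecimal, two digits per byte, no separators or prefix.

Since c1 ⊕ c2 = M1 ⊕ M2, XORing with the guessed M1 bytes yields the corresponding M2 bytes: M2 = (c1 ⊕ c2) ⊕ M1.
fb ^ 73 = 88
9d ^ 74 = e9
4b ^ 61 = 2a
d5 ^ 74 = a1
f0 ^ 75 = 85
c9 ^ 73 = ba
fb ^ 20 = db
81 ^ 6c = ed
55 ^ 6f = 3a

88e92aa185badbed3a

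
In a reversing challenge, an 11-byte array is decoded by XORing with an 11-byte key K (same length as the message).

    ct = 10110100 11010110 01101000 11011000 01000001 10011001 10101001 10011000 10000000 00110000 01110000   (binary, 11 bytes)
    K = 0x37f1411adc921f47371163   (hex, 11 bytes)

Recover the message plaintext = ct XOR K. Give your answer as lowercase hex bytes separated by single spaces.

83 27 29 c2 9d 0b b6 df b7 21 13

XOR is its own inverse, so applying the key byte-wise gives the result directly.
byte 0: b4 ⊕ 37 = 83
byte 1: d6 ⊕ f1 = 27
byte 2: 68 ⊕ 41 = 29
byte 3: d8 ⊕ 1a = c2
byte 4: 41 ⊕ dc = 9d
byte 5: 99 ⊕ 92 = 0b
byte 6: a9 ⊕ 1f = b6
byte 7: 98 ⊕ 47 = df
byte 8: 80 ⊕ 37 = b7
byte 9: 30 ⊕ 11 = 21
byte 10: 70 ⊕ 63 = 13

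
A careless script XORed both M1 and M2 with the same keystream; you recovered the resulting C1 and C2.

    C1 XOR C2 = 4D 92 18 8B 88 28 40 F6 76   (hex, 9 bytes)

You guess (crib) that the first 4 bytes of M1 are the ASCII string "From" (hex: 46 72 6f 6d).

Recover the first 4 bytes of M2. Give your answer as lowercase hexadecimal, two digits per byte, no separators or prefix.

Since C1 ⊕ C2 = M1 ⊕ M2, XORing with the guessed M1 bytes yields the corresponding M2 bytes: M2 = (C1 ⊕ C2) ⊕ M1.
4d XOR 46 = 0b
92 XOR 72 = e0
18 XOR 6f = 77
8b XOR 6d = e6

0be077e6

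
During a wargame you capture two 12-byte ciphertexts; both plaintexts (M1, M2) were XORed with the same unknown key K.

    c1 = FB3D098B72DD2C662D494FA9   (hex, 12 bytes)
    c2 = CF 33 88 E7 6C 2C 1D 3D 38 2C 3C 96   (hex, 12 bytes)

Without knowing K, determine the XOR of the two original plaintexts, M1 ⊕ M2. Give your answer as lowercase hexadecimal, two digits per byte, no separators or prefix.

c1 ⊕ c2 = (M1 ⊕ K) ⊕ (M2 ⊕ K) = M1 ⊕ M2 — the shared key cancels under XOR.
byte 0: fb xor cf = 34
byte 1: 3d xor 33 = 0e
byte 2: 09 xor 88 = 81
byte 3: 8b xor e7 = 6c
byte 4: 72 xor 6c = 1e
byte 5: dd xor 2c = f1
byte 6: 2c xor 1d = 31
byte 7: 66 xor 3d = 5b
byte 8: 2d xor 38 = 15
byte 9: 49 xor 2c = 65
byte 10: 4f xor 3c = 73
byte 11: a9 xor 96 = 3f

340e816c1ef1315b1565733f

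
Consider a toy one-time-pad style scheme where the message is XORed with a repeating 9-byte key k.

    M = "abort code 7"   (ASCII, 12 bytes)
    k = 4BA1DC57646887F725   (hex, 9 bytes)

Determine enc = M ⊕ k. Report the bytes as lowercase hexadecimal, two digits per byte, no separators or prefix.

The 9-byte key repeats, so the effective keystream is 4b a1 dc 57 64 68 87 f7 25 4b a1 dc.
byte 0: 61 xor 4b = 2a
byte 1: 62 xor a1 = c3
byte 2: 6f xor dc = b3
byte 3: 72 xor 57 = 25
byte 4: 74 xor 64 = 10
byte 5: 20 xor 68 = 48
byte 6: 63 xor 87 = e4
byte 7: 6f xor f7 = 98
byte 8: 64 xor 25 = 41
byte 9: 65 xor 4b = 2e
byte 10: 20 xor a1 = 81
byte 11: 37 xor dc = eb

2ac3b3251048e498412e81eb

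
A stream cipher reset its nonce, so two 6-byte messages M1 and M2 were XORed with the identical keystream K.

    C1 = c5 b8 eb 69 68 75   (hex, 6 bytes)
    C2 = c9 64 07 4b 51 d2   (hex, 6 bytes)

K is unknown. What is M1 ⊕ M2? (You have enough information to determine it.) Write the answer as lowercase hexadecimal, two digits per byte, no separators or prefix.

C1 ⊕ C2 = (M1 ⊕ K) ⊕ (M2 ⊕ K) = M1 ⊕ M2 — the shared key cancels under XOR.
c5 ^ c9 = 0c
b8 ^ 64 = dc
eb ^ 07 = ec
69 ^ 4b = 22
68 ^ 51 = 39
75 ^ d2 = a7

0cdcec2239a7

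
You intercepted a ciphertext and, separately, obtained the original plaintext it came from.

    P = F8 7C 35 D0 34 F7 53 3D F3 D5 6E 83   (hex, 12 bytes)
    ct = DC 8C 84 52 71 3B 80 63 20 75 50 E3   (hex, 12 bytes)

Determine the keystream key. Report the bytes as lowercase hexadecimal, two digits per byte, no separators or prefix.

24f0b18245ccd35ed3a03e60

Since ct = P ⊕ key, XORing both sides with P gives key = P ⊕ ct.
248 ^ 220 =  36
124 ^ 140 = 240
 53 ^ 132 = 177
208 ^  82 = 130
 52 ^ 113 =  69
247 ^  59 = 204
 83 ^ 128 = 211
 61 ^  99 =  94
243 ^  32 = 211
213 ^ 117 = 160
110 ^  80 =  62
131 ^ 227 =  96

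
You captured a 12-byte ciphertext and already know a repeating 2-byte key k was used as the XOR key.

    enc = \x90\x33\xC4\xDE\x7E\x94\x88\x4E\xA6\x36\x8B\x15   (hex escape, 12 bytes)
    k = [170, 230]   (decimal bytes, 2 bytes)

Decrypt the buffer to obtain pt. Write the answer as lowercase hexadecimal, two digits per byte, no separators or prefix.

The 2-byte key repeats, so the effective keystream is aa e6 aa e6 aa e6 aa e6 aa e6 aa e6.
byte 0: 10010000 ^ 10101010 = 00111010
byte 1: 00110011 ^ 11100110 = 11010101
byte 2: 11000100 ^ 10101010 = 01101110
byte 3: 11011110 ^ 11100110 = 00111000
byte 4: 01111110 ^ 10101010 = 11010100
byte 5: 10010100 ^ 11100110 = 01110010
byte 6: 10001000 ^ 10101010 = 00100010
byte 7: 01001110 ^ 11100110 = 10101000
byte 8: 10100110 ^ 10101010 = 00001100
byte 9: 00110110 ^ 11100110 = 11010000
byte 10: 10001011 ^ 10101010 = 00100001
byte 11: 00010101 ^ 11100110 = 11110011

3ad56e38d47222a80cd021f3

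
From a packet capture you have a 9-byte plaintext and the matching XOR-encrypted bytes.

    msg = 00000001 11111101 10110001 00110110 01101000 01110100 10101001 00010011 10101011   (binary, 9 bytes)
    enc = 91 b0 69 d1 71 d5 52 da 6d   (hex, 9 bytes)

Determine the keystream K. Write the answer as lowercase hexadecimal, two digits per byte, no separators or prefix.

904dd8e719a1fbc9c6

Since enc = msg ⊕ K, XORing both sides with msg gives K = msg ⊕ enc.
01 ⊕ 91 = 90
fd ⊕ b0 = 4d
b1 ⊕ 69 = d8
36 ⊕ d1 = e7
68 ⊕ 71 = 19
74 ⊕ d5 = a1
a9 ⊕ 52 = fb
13 ⊕ da = c9
ab ⊕ 6d = c6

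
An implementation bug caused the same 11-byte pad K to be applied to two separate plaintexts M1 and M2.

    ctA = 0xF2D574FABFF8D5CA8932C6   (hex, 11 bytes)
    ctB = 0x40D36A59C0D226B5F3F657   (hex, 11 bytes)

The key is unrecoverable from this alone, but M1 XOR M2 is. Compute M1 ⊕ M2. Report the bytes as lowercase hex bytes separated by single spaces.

ctA ⊕ ctB = (M1 ⊕ K) ⊕ (M2 ⊕ K) = M1 ⊕ M2 — the shared key cancels under XOR.
byte 0: f2 ⊕ 40 = b2
byte 1: d5 ⊕ d3 = 06
byte 2: 74 ⊕ 6a = 1e
byte 3: fa ⊕ 59 = a3
byte 4: bf ⊕ c0 = 7f
byte 5: f8 ⊕ d2 = 2a
byte 6: d5 ⊕ 26 = f3
byte 7: ca ⊕ b5 = 7f
byte 8: 89 ⊕ f3 = 7a
byte 9: 32 ⊕ f6 = c4
byte 10: c6 ⊕ 57 = 91

b2 06 1e a3 7f 2a f3 7f 7a c4 91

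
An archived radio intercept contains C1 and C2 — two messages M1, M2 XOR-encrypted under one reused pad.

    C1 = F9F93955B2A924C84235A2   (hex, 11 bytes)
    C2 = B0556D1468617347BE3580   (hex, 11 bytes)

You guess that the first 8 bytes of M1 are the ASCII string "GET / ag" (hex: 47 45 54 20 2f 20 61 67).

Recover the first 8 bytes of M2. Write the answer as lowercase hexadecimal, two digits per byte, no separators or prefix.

First, C1 ⊕ C2 = (M1 ⊕ K) ⊕ (M2 ⊕ K) = M1 ⊕ M2, so the key drops out. Then M2 = (M1 ⊕ M2) ⊕ M1 over the first 8 bytes.
byte 0: (f9 ^ b0) ^ 47 = 49 ^ 47 = 0e
byte 1: (f9 ^ 55) ^ 45 = ac ^ 45 = e9
byte 2: (39 ^ 6d) ^ 54 = 54 ^ 54 = 00
byte 3: (55 ^ 14) ^ 20 = 41 ^ 20 = 61
byte 4: (b2 ^ 68) ^ 2f = da ^ 2f = f5
byte 5: (a9 ^ 61) ^ 20 = c8 ^ 20 = e8
byte 6: (24 ^ 73) ^ 61 = 57 ^ 61 = 36
byte 7: (c8 ^ 47) ^ 67 = 8f ^ 67 = e8

0ee90061f5e836e8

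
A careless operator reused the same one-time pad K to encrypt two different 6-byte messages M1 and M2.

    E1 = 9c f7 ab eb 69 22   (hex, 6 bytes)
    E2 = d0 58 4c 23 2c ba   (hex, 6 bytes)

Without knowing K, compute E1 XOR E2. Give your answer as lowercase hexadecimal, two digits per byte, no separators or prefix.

4cafe7c84598

E1 ⊕ E2 = (M1 ⊕ K) ⊕ (M2 ⊕ K) = M1 ⊕ M2 — the shared key cancels under XOR.
byte 0: 156 ^ 208 =  76
byte 1: 247 ^  88 = 175
byte 2: 171 ^  76 = 231
byte 3: 235 ^  35 = 200
byte 4: 105 ^  44 =  69
byte 5:  34 ^ 186 = 152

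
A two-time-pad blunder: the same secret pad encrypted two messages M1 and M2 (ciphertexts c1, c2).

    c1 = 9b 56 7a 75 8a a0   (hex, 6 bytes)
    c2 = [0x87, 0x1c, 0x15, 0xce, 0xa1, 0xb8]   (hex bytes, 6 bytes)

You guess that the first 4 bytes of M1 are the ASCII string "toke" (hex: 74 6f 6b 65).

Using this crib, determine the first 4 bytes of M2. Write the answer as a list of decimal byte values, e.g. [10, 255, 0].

[104, 37, 4, 222]

First, c1 ⊕ c2 = (M1 ⊕ K) ⊕ (M2 ⊕ K) = M1 ⊕ M2, so the key drops out. Then M2 = (M1 ⊕ M2) ⊕ M1 over the first 4 bytes.
byte 0: (9b xor 87) xor 74 = 1c xor 74 = 68
byte 1: (56 xor 1c) xor 6f = 4a xor 6f = 25
byte 2: (7a xor 15) xor 6b = 6f xor 6b = 04
byte 3: (75 xor ce) xor 65 = bb xor 65 = de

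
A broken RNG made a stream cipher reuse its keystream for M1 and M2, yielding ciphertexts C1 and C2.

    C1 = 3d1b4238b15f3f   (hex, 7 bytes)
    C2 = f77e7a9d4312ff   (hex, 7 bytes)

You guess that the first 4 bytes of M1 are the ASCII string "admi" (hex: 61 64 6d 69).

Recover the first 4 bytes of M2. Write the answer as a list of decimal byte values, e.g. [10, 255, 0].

[171, 1, 85, 204]

First, C1 ⊕ C2 = (M1 ⊕ K) ⊕ (M2 ⊕ K) = M1 ⊕ M2, so the key drops out. Then M2 = (M1 ⊕ M2) ⊕ M1 over the first 4 bytes.
byte 0: (3d XOR f7) XOR 61 = ca XOR 61 = ab
byte 1: (1b XOR 7e) XOR 64 = 65 XOR 64 = 01
byte 2: (42 XOR 7a) XOR 6d = 38 XOR 6d = 55
byte 3: (38 XOR 9d) XOR 69 = a5 XOR 69 = cc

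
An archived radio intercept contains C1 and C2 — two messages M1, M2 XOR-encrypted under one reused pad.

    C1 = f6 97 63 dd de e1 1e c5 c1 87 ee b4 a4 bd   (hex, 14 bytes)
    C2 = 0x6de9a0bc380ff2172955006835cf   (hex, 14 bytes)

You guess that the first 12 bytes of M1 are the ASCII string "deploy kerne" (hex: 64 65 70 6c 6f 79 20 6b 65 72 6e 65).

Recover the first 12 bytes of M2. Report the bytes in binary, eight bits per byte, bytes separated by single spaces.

First, C1 ⊕ C2 = (M1 ⊕ K) ⊕ (M2 ⊕ K) = M1 ⊕ M2, so the key drops out. Then M2 = (M1 ⊕ M2) ⊕ M1 over the first 12 bytes.
byte 0: (f6 ⊕ 6d) ⊕ 64 = 9b ⊕ 64 = ff
byte 1: (97 ⊕ e9) ⊕ 65 = 7e ⊕ 65 = 1b
byte 2: (63 ⊕ a0) ⊕ 70 = c3 ⊕ 70 = b3
byte 3: (dd ⊕ bc) ⊕ 6c = 61 ⊕ 6c = 0d
byte 4: (de ⊕ 38) ⊕ 6f = e6 ⊕ 6f = 89
byte 5: (e1 ⊕ 0f) ⊕ 79 = ee ⊕ 79 = 97
byte 6: (1e ⊕ f2) ⊕ 20 = ec ⊕ 20 = cc
byte 7: (c5 ⊕ 17) ⊕ 6b = d2 ⊕ 6b = b9
byte 8: (c1 ⊕ 29) ⊕ 65 = e8 ⊕ 65 = 8d
byte 9: (87 ⊕ 55) ⊕ 72 = d2 ⊕ 72 = a0
byte 10: (ee ⊕ 00) ⊕ 6e = ee ⊕ 6e = 80
byte 11: (b4 ⊕ 68) ⊕ 65 = dc ⊕ 65 = b9

11111111 00011011 10110011 00001101 10001001 10010111 11001100 10111001 10001101 10100000 10000000 10111001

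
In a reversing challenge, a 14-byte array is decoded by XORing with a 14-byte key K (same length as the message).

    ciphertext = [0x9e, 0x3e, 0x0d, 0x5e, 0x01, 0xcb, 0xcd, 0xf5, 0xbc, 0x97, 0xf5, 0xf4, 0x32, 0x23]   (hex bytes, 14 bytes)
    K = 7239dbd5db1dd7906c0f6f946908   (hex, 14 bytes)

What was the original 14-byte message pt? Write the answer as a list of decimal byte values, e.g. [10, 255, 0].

9e ^ 72 = ec
3e ^ 39 = 07
0d ^ db = d6
5e ^ d5 = 8b
01 ^ db = da
cb ^ 1d = d6
cd ^ d7 = 1a
f5 ^ 90 = 65
bc ^ 6c = d0
97 ^ 0f = 98
f5 ^ 6f = 9a
f4 ^ 94 = 60
32 ^ 69 = 5b
23 ^ 08 = 2b

[236, 7, 214, 139, 218, 214, 26, 101, 208, 152, 154, 96, 91, 43]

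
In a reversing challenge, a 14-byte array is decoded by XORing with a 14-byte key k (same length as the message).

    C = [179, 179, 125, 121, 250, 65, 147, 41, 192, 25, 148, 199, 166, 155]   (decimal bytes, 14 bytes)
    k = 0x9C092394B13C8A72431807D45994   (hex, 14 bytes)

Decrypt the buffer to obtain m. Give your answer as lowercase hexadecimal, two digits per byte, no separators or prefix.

2fba5eed4b7d195b83019313ff0f

byte 0: 10110011 xor 10011100 = 00101111
byte 1: 10110011 xor 00001001 = 10111010
byte 2: 01111101 xor 00100011 = 01011110
byte 3: 01111001 xor 10010100 = 11101101
byte 4: 11111010 xor 10110001 = 01001011
byte 5: 01000001 xor 00111100 = 01111101
byte 6: 10010011 xor 10001010 = 00011001
byte 7: 00101001 xor 01110010 = 01011011
byte 8: 11000000 xor 01000011 = 10000011
byte 9: 00011001 xor 00011000 = 00000001
byte 10: 10010100 xor 00000111 = 10010011
byte 11: 11000111 xor 11010100 = 00010011
byte 12: 10100110 xor 01011001 = 11111111
byte 13: 10011011 xor 10010100 = 00001111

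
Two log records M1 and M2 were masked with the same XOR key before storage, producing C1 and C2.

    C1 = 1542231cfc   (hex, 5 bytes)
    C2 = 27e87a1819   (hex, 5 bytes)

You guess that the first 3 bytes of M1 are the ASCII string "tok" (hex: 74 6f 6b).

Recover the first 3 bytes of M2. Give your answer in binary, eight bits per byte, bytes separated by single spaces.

01000110 11000101 00110010

First, C1 ⊕ C2 = (M1 ⊕ K) ⊕ (M2 ⊕ K) = M1 ⊕ M2, so the key drops out. Then M2 = (M1 ⊕ M2) ⊕ M1 over the first 3 bytes.
byte 0: (15 ^ 27) ^ 74 = 32 ^ 74 = 46
byte 1: (42 ^ e8) ^ 6f = aa ^ 6f = c5
byte 2: (23 ^ 7a) ^ 6b = 59 ^ 6b = 32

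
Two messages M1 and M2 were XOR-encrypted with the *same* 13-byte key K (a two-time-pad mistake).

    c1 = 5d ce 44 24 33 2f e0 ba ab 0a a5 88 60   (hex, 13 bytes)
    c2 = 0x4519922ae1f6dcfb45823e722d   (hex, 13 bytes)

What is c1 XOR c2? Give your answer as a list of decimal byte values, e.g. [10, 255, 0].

[24, 215, 214, 14, 210, 217, 60, 65, 238, 136, 155, 250, 77]

c1 ⊕ c2 = (M1 ⊕ K) ⊕ (M2 ⊕ K) = M1 ⊕ M2 — the shared key cancels under XOR.
 93 ^  69 =  24
206 ^  25 = 215
 68 ^ 146 = 214
 36 ^  42 =  14
 51 ^ 225 = 210
 47 ^ 246 = 217
224 ^ 220 =  60
186 ^ 251 =  65
171 ^  69 = 238
 10 ^ 130 = 136
165 ^  62 = 155
136 ^ 114 = 250
 96 ^  45 =  77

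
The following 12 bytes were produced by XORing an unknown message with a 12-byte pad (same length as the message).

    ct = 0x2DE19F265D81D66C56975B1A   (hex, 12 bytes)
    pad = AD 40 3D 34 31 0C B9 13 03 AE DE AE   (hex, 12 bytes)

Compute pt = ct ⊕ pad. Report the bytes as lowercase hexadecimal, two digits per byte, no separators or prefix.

XOR is its own inverse, so applying the key byte-wise gives the result directly.
byte 0: 2d XOR ad = 80
byte 1: e1 XOR 40 = a1
byte 2: 9f XOR 3d = a2
byte 3: 26 XOR 34 = 12
byte 4: 5d XOR 31 = 6c
byte 5: 81 XOR 0c = 8d
byte 6: d6 XOR b9 = 6f
byte 7: 6c XOR 13 = 7f
byte 8: 56 XOR 03 = 55
byte 9: 97 XOR ae = 39
byte 10: 5b XOR de = 85
byte 11: 1a XOR ae = b4

80a1a2126c8d6f7f553985b4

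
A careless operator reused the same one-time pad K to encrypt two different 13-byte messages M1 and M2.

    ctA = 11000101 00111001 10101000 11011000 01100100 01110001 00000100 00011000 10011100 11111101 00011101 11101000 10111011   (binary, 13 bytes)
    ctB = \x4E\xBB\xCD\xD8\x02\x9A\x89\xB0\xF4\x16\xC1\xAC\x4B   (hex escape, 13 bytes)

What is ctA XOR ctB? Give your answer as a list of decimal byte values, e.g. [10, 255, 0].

ctA ⊕ ctB = (M1 ⊕ K) ⊕ (M2 ⊕ K) = M1 ⊕ M2 — the shared key cancels under XOR.
c5 xor 4e = 8b
39 xor bb = 82
a8 xor cd = 65
d8 xor d8 = 00
64 xor 02 = 66
71 xor 9a = eb
04 xor 89 = 8d
18 xor b0 = a8
9c xor f4 = 68
fd xor 16 = eb
1d xor c1 = dc
e8 xor ac = 44
bb xor 4b = f0

[139, 130, 101, 0, 102, 235, 141, 168, 104, 235, 220, 68, 240]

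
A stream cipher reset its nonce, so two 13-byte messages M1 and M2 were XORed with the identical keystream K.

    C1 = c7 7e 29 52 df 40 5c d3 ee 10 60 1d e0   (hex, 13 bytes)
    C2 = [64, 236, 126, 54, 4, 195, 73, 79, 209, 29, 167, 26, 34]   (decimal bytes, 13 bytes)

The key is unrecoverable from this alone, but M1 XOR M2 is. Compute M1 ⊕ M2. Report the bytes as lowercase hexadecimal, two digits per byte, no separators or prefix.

C1 ⊕ C2 = (M1 ⊕ K) ⊕ (M2 ⊕ K) = M1 ⊕ M2 — the shared key cancels under XOR.
199 XOR  64 = 135
126 XOR 236 = 146
 41 XOR 126 =  87
 82 XOR  54 = 100
223 XOR   4 = 219
 64 XOR 195 = 131
 92 XOR  73 =  21
211 XOR  79 = 156
238 XOR 209 =  63
 16 XOR  29 =  13
 96 XOR 167 = 199
 29 XOR  26 =   7
224 XOR  34 = 194

87925764db83159c3f0dc707c2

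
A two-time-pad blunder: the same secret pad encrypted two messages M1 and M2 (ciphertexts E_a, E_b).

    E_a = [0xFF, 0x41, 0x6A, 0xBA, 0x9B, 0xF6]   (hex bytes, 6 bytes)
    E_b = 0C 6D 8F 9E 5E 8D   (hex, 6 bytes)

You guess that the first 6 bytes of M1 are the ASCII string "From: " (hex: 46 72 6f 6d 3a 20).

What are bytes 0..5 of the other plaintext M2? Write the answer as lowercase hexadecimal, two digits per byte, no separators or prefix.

First, E_a ⊕ E_b = (M1 ⊕ K) ⊕ (M2 ⊕ K) = M1 ⊕ M2, so the key drops out. Then M2 = (M1 ⊕ M2) ⊕ M1 over the first 6 bytes.
byte 0: (ff ⊕ 0c) ⊕ 46 = f3 ⊕ 46 = b5
byte 1: (41 ⊕ 6d) ⊕ 72 = 2c ⊕ 72 = 5e
byte 2: (6a ⊕ 8f) ⊕ 6f = e5 ⊕ 6f = 8a
byte 3: (ba ⊕ 9e) ⊕ 6d = 24 ⊕ 6d = 49
byte 4: (9b ⊕ 5e) ⊕ 3a = c5 ⊕ 3a = ff
byte 5: (f6 ⊕ 8d) ⊕ 20 = 7b ⊕ 20 = 5b

b55e8a49ff5b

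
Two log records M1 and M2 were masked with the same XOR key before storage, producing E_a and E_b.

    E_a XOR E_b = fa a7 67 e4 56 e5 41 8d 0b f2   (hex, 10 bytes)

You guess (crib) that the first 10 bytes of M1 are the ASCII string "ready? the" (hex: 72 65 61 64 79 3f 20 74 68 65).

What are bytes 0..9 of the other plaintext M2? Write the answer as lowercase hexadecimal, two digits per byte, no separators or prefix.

88c206802fda61f96397

Since E_a ⊕ E_b = M1 ⊕ M2, XORing with the guessed M1 bytes yields the corresponding M2 bytes: M2 = (E_a ⊕ E_b) ⊕ M1.
fa XOR 72 = 88
a7 XOR 65 = c2
67 XOR 61 = 06
e4 XOR 64 = 80
56 XOR 79 = 2f
e5 XOR 3f = da
41 XOR 20 = 61
8d XOR 74 = f9
0b XOR 68 = 63
f2 XOR 65 = 97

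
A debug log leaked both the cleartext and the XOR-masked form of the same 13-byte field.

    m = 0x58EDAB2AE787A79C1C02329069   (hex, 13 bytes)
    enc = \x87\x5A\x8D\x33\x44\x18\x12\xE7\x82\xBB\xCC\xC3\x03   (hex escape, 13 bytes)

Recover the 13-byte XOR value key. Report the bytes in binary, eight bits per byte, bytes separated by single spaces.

11011111 10110111 00100110 00011001 10100011 10011111 10110101 01111011 10011110 10111001 11111110 01010011 01101010

Since enc = m ⊕ key, XORing both sides with m gives key = m ⊕ enc.
58 xor 87 = df
ed xor 5a = b7
ab xor 8d = 26
2a xor 33 = 19
e7 xor 44 = a3
87 xor 18 = 9f
a7 xor 12 = b5
9c xor e7 = 7b
1c xor 82 = 9e
02 xor bb = b9
32 xor cc = fe
90 xor c3 = 53
69 xor 03 = 6a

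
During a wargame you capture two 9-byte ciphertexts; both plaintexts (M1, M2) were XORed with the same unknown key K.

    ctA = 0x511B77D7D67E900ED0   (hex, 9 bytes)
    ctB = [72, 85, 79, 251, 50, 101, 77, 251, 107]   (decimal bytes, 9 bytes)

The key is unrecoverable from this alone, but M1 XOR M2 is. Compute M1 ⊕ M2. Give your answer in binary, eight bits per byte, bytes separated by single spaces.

00011001 01001110 00111000 00101100 11100100 00011011 11011101 11110101 10111011

ctA ⊕ ctB = (M1 ⊕ K) ⊕ (M2 ⊕ K) = M1 ⊕ M2 — the shared key cancels under XOR.
 81 xor  72 =  25
 27 xor  85 =  78
119 xor  79 =  56
215 xor 251 =  44
214 xor  50 = 228
126 xor 101 =  27
144 xor  77 = 221
 14 xor 251 = 245
208 xor 107 = 187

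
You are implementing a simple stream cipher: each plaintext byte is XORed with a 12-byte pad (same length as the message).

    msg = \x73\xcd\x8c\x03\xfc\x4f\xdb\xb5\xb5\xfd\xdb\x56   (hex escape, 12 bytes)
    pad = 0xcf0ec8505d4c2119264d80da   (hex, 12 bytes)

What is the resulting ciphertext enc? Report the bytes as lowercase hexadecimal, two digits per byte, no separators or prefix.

bcc34453a103faac93b05b8c

73 ⊕ cf = bc
cd ⊕ 0e = c3
8c ⊕ c8 = 44
03 ⊕ 50 = 53
fc ⊕ 5d = a1
4f ⊕ 4c = 03
db ⊕ 21 = fa
b5 ⊕ 19 = ac
b5 ⊕ 26 = 93
fd ⊕ 4d = b0
db ⊕ 80 = 5b
56 ⊕ da = 8c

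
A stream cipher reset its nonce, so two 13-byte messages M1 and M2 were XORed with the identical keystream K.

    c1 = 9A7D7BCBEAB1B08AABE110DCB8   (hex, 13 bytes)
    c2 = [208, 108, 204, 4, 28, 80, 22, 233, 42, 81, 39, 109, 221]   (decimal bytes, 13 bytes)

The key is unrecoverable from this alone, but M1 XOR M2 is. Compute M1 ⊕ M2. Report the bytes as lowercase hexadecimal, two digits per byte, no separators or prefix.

4a11b7cff6e1a66381b037b165

c1 ⊕ c2 = (M1 ⊕ K) ⊕ (M2 ⊕ K) = M1 ⊕ M2 — the shared key cancels under XOR.
9a XOR d0 = 4a
7d XOR 6c = 11
7b XOR cc = b7
cb XOR 04 = cf
ea XOR 1c = f6
b1 XOR 50 = e1
b0 XOR 16 = a6
8a XOR e9 = 63
ab XOR 2a = 81
e1 XOR 51 = b0
10 XOR 27 = 37
dc XOR 6d = b1
b8 XOR dd = 65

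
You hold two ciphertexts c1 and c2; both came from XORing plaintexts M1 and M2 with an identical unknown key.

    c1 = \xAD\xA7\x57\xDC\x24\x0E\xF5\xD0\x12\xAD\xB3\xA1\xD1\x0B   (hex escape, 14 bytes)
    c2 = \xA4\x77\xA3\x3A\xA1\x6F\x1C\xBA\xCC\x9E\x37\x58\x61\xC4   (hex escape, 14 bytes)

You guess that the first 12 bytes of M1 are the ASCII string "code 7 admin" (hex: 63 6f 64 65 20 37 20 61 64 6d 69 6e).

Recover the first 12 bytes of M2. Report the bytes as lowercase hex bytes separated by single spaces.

6a bf 90 83 a5 56 c9 0b ba 5e ed 97

First, c1 ⊕ c2 = (M1 ⊕ K) ⊕ (M2 ⊕ K) = M1 ⊕ M2, so the key drops out. Then M2 = (M1 ⊕ M2) ⊕ M1 over the first 12 bytes.
byte 0: (ad ^ a4) ^ 63 = 09 ^ 63 = 6a
byte 1: (a7 ^ 77) ^ 6f = d0 ^ 6f = bf
byte 2: (57 ^ a3) ^ 64 = f4 ^ 64 = 90
byte 3: (dc ^ 3a) ^ 65 = e6 ^ 65 = 83
byte 4: (24 ^ a1) ^ 20 = 85 ^ 20 = a5
byte 5: (0e ^ 6f) ^ 37 = 61 ^ 37 = 56
byte 6: (f5 ^ 1c) ^ 20 = e9 ^ 20 = c9
byte 7: (d0 ^ ba) ^ 61 = 6a ^ 61 = 0b
byte 8: (12 ^ cc) ^ 64 = de ^ 64 = ba
byte 9: (ad ^ 9e) ^ 6d = 33 ^ 6d = 5e
byte 10: (b3 ^ 37) ^ 69 = 84 ^ 69 = ed
byte 11: (a1 ^ 58) ^ 6e = f9 ^ 6e = 97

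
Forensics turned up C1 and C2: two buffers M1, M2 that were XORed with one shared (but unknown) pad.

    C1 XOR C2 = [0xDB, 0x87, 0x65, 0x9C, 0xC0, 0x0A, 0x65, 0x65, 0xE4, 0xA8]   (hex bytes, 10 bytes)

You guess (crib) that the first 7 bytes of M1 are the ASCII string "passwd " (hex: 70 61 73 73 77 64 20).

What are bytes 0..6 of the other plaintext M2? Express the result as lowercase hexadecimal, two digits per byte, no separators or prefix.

Since C1 ⊕ C2 = M1 ⊕ M2, XORing with the guessed M1 bytes yields the corresponding M2 bytes: M2 = (C1 ⊕ C2) ⊕ M1.
byte 0: 219 xor 112 = 171
byte 1: 135 xor  97 = 230
byte 2: 101 xor 115 =  22
byte 3: 156 xor 115 = 239
byte 4: 192 xor 119 = 183
byte 5:  10 xor 100 = 110
byte 6: 101 xor  32 =  69

abe616efb76e45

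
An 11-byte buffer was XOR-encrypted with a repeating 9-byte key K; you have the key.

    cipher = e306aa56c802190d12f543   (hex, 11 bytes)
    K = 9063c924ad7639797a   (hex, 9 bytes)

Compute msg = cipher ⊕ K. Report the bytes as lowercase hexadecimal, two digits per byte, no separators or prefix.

The 9-byte key repeats, so the effective keystream is 90 63 c9 24 ad 76 39 79 7a 90 63.
byte 0: e3 ⊕ 90 = 73
byte 1: 06 ⊕ 63 = 65
byte 2: aa ⊕ c9 = 63
byte 3: 56 ⊕ 24 = 72
byte 4: c8 ⊕ ad = 65
byte 5: 02 ⊕ 76 = 74
byte 6: 19 ⊕ 39 = 20
byte 7: 0d ⊕ 79 = 74
byte 8: 12 ⊕ 7a = 68
byte 9: f5 ⊕ 90 = 65
byte 10: 43 ⊕ 63 = 20

7365637265742074686520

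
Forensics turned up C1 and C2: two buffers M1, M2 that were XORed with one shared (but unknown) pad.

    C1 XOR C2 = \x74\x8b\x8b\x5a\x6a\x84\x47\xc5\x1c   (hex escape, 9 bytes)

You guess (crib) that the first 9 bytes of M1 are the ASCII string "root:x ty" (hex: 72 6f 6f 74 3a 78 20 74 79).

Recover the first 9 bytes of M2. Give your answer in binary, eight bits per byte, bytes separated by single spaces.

Since C1 ⊕ C2 = M1 ⊕ M2, XORing with the guessed M1 bytes yields the corresponding M2 bytes: M2 = (C1 ⊕ C2) ⊕ M1.
74 ^ 72 = 06
8b ^ 6f = e4
8b ^ 6f = e4
5a ^ 74 = 2e
6a ^ 3a = 50
84 ^ 78 = fc
47 ^ 20 = 67
c5 ^ 74 = b1
1c ^ 79 = 65

00000110 11100100 11100100 00101110 01010000 11111100 01100111 10110001 01100101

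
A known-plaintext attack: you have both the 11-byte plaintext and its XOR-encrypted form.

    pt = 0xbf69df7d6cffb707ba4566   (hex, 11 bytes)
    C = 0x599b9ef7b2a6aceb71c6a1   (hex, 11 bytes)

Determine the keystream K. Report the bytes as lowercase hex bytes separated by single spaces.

Since C = pt ⊕ K, XORing both sides with pt gives K = pt ⊕ C.
bf xor 59 = e6
69 xor 9b = f2
df xor 9e = 41
7d xor f7 = 8a
6c xor b2 = de
ff xor a6 = 59
b7 xor ac = 1b
07 xor eb = ec
ba xor 71 = cb
45 xor c6 = 83
66 xor a1 = c7

e6 f2 41 8a de 59 1b ec cb 83 c7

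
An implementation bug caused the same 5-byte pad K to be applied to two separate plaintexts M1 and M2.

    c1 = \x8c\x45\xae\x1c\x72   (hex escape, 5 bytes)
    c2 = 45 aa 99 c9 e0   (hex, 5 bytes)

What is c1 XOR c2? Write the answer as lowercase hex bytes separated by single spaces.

c9 ef 37 d5 92

c1 ⊕ c2 = (M1 ⊕ K) ⊕ (M2 ⊕ K) = M1 ⊕ M2 — the shared key cancels under XOR.
8c xor 45 = c9
45 xor aa = ef
ae xor 99 = 37
1c xor c9 = d5
72 xor e0 = 92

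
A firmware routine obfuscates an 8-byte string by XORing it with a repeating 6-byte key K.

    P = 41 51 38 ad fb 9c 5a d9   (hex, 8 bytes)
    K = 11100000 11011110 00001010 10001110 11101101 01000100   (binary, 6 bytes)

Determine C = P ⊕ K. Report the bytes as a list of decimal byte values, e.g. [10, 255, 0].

[161, 143, 50, 35, 22, 216, 186, 7]

The 6-byte key repeats, so the effective keystream is e0 de 0a 8e ed 44 e0 de.
byte 0: 41 xor e0 = a1
byte 1: 51 xor de = 8f
byte 2: 38 xor 0a = 32
byte 3: ad xor 8e = 23
byte 4: fb xor ed = 16
byte 5: 9c xor 44 = d8
byte 6: 5a xor e0 = ba
byte 7: d9 xor de = 07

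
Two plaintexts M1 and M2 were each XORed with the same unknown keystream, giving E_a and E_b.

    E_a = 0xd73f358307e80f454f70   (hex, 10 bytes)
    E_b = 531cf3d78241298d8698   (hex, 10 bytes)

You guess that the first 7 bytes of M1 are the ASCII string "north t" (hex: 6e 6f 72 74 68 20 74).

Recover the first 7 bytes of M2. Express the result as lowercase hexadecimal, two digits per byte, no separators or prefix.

First, E_a ⊕ E_b = (M1 ⊕ K) ⊕ (M2 ⊕ K) = M1 ⊕ M2, so the key drops out. Then M2 = (M1 ⊕ M2) ⊕ M1 over the first 7 bytes.
byte 0: (d7 ⊕ 53) ⊕ 6e = 84 ⊕ 6e = ea
byte 1: (3f ⊕ 1c) ⊕ 6f = 23 ⊕ 6f = 4c
byte 2: (35 ⊕ f3) ⊕ 72 = c6 ⊕ 72 = b4
byte 3: (83 ⊕ d7) ⊕ 74 = 54 ⊕ 74 = 20
byte 4: (07 ⊕ 82) ⊕ 68 = 85 ⊕ 68 = ed
byte 5: (e8 ⊕ 41) ⊕ 20 = a9 ⊕ 20 = 89
byte 6: (0f ⊕ 29) ⊕ 74 = 26 ⊕ 74 = 52

ea4cb420ed8952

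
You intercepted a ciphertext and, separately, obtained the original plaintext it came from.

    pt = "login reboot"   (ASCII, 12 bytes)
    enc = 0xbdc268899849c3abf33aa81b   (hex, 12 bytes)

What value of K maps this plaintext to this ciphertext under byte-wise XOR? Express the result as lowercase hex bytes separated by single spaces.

d1 ad 0f e0 f6 69 b1 ce 91 55 c7 6f

Since enc = pt ⊕ K, XORing both sides with pt gives K = pt ⊕ enc.
6c ^ bd = d1
6f ^ c2 = ad
67 ^ 68 = 0f
69 ^ 89 = e0
6e ^ 98 = f6
20 ^ 49 = 69
72 ^ c3 = b1
65 ^ ab = ce
62 ^ f3 = 91
6f ^ 3a = 55
6f ^ a8 = c7
74 ^ 1b = 6f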